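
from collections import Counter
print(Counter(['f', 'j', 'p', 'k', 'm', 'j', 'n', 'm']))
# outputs Counter({'j': 2, 'm': 2, 'f': 1, 'p': 1, 'k': 1, 'n': 1})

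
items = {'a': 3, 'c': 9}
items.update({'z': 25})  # {'a': 3, 'c': 9, 'z': 25}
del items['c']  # {'a': 3, 'z': 25}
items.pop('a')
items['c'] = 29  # {'z': 25, 'c': 29}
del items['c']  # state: {'z': 25}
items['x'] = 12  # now {'z': 25, 'x': 12}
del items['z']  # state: {'x': 12}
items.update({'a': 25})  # {'x': 12, 'a': 25}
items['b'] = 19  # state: {'x': 12, 'a': 25, 'b': 19}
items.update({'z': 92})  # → {'x': 12, 'a': 25, 'b': 19, 'z': 92}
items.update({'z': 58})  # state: {'x': 12, 'a': 25, 'b': 19, 'z': 58}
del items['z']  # {'x': 12, 'a': 25, 'b': 19}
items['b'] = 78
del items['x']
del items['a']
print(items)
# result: {'b': 78}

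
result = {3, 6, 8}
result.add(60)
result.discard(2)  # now {3, 6, 8, 60}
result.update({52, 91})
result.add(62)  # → {3, 6, 8, 52, 60, 62, 91}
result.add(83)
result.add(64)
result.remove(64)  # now {3, 6, 8, 52, 60, 62, 83, 91}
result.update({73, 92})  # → {3, 6, 8, 52, 60, 62, 73, 83, 91, 92}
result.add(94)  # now {3, 6, 8, 52, 60, 62, 73, 83, 91, 92, 94}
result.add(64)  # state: {3, 6, 8, 52, 60, 62, 64, 73, 83, 91, 92, 94}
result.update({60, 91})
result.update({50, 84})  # {3, 6, 8, 50, 52, 60, 62, 64, 73, 83, 84, 91, 92, 94}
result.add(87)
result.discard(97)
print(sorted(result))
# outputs [3, 6, 8, 50, 52, 60, 62, 64, 73, 83, 84, 87, 91, 92, 94]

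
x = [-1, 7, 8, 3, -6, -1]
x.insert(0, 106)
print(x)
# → [106, -1, 7, 8, 3, -6, -1]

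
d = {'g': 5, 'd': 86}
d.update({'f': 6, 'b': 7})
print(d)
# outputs {'g': 5, 'd': 86, 'f': 6, 'b': 7}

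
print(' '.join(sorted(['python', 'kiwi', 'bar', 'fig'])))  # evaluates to bar fig kiwi python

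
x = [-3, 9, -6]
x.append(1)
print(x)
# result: [-3, 9, -6, 1]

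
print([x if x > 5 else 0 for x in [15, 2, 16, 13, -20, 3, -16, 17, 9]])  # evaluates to [15, 0, 16, 13, 0, 0, 0, 17, 9]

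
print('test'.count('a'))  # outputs 0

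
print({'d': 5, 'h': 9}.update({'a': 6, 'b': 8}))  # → None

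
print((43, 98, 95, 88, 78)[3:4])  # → (88,)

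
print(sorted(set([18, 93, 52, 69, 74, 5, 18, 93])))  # [5, 18, 52, 69, 74, 93]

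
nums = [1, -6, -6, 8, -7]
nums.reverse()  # [-7, 8, -6, -6, 1]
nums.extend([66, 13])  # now [-7, 8, -6, -6, 1, 66, 13]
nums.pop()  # 13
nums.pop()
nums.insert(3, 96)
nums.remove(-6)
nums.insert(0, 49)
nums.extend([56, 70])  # [49, -7, 8, 96, -6, 1, 56, 70]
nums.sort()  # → [-7, -6, 1, 8, 49, 56, 70, 96]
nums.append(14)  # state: [-7, -6, 1, 8, 49, 56, 70, 96, 14]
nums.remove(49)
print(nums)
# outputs [-7, -6, 1, 8, 56, 70, 96, 14]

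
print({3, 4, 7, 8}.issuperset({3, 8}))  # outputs True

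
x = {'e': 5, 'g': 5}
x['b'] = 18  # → {'e': 5, 'g': 5, 'b': 18}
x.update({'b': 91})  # {'e': 5, 'g': 5, 'b': 91}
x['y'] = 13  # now {'e': 5, 'g': 5, 'b': 91, 'y': 13}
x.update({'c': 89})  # {'e': 5, 'g': 5, 'b': 91, 'y': 13, 'c': 89}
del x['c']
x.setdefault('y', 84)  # 13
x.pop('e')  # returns 5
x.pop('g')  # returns 5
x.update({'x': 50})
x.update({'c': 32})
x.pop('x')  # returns 50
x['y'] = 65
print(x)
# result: {'b': 91, 'y': 65, 'c': 32}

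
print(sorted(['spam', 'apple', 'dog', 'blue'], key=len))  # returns ['dog', 'spam', 'blue', 'apple']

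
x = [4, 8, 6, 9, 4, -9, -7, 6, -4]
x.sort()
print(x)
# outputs [-9, -7, -4, 4, 4, 6, 6, 8, 9]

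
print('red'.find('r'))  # 0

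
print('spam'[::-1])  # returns maps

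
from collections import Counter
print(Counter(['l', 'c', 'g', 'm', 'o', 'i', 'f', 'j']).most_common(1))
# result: [('l', 1)]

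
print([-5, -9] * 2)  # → [-5, -9, -5, -9]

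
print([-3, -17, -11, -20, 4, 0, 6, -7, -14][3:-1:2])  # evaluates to [-20, 0, -7]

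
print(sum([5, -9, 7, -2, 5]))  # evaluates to 6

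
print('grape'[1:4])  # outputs rap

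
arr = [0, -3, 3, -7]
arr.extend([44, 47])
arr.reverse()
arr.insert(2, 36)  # [47, 44, 36, -7, 3, -3, 0]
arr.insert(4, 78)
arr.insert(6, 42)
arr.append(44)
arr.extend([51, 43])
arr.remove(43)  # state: [47, 44, 36, -7, 78, 3, 42, -3, 0, 44, 51]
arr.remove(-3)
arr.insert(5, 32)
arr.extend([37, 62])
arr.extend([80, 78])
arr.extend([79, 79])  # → [47, 44, 36, -7, 78, 32, 3, 42, 0, 44, 51, 37, 62, 80, 78, 79, 79]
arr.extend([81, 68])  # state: [47, 44, 36, -7, 78, 32, 3, 42, 0, 44, 51, 37, 62, 80, 78, 79, 79, 81, 68]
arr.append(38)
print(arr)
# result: [47, 44, 36, -7, 78, 32, 3, 42, 0, 44, 51, 37, 62, 80, 78, 79, 79, 81, 68, 38]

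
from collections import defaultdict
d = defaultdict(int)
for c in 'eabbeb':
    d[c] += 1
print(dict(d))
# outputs {'e': 2, 'a': 1, 'b': 3}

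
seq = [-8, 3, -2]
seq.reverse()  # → [-2, 3, -8]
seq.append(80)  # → [-2, 3, -8, 80]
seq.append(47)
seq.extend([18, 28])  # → [-2, 3, -8, 80, 47, 18, 28]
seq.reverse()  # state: [28, 18, 47, 80, -8, 3, -2]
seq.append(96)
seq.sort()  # [-8, -2, 3, 18, 28, 47, 80, 96]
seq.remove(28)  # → [-8, -2, 3, 18, 47, 80, 96]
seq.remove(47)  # [-8, -2, 3, 18, 80, 96]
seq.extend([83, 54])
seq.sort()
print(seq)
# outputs [-8, -2, 3, 18, 54, 80, 83, 96]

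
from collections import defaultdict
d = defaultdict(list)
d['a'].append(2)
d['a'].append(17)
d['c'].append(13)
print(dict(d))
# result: {'a': [2, 17], 'c': [13]}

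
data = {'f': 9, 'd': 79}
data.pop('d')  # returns 79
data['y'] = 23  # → {'f': 9, 'y': 23}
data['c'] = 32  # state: {'f': 9, 'y': 23, 'c': 32}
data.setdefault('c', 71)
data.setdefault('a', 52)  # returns 52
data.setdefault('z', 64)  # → 64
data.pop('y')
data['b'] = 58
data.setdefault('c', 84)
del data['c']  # {'f': 9, 'a': 52, 'z': 64, 'b': 58}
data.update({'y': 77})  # {'f': 9, 'a': 52, 'z': 64, 'b': 58, 'y': 77}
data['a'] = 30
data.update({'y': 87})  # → {'f': 9, 'a': 30, 'z': 64, 'b': 58, 'y': 87}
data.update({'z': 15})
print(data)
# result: {'f': 9, 'a': 30, 'z': 15, 'b': 58, 'y': 87}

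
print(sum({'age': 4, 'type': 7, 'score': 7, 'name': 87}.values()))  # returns 105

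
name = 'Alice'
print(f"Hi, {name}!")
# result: Hi, Alice!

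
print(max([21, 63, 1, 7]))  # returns 63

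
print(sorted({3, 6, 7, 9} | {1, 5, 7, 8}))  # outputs [1, 3, 5, 6, 7, 8, 9]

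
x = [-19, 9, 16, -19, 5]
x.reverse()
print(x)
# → [5, -19, 16, 9, -19]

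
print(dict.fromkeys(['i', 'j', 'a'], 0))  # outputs {'i': 0, 'j': 0, 'a': 0}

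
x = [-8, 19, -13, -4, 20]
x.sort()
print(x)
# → [-13, -8, -4, 19, 20]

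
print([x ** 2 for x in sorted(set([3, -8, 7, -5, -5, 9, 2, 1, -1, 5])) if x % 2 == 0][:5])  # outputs [64, 4]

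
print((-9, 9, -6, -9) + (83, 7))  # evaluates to (-9, 9, -6, -9, 83, 7)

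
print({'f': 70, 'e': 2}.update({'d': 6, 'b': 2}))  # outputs None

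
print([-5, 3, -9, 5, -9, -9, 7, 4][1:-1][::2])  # [3, 5, -9]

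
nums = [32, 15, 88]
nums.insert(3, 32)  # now [32, 15, 88, 32]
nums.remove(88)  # [32, 15, 32]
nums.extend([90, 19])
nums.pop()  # 19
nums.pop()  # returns 90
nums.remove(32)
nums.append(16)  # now [15, 32, 16]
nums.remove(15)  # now [32, 16]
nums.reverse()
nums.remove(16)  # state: [32]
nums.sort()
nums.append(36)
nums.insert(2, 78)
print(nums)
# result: [32, 36, 78]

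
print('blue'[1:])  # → lue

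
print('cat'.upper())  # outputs CAT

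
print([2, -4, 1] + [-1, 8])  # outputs [2, -4, 1, -1, 8]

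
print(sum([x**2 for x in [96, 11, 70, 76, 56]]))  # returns 23149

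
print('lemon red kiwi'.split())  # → ['lemon', 'red', 'kiwi']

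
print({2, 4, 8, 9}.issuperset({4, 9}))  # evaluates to True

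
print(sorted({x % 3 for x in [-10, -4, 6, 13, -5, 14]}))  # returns [0, 1, 2]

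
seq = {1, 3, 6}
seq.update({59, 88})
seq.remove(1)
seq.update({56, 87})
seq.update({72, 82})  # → {3, 6, 56, 59, 72, 82, 87, 88}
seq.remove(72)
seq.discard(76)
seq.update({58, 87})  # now {3, 6, 56, 58, 59, 82, 87, 88}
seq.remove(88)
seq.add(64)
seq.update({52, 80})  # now {3, 6, 52, 56, 58, 59, 64, 80, 82, 87}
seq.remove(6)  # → {3, 52, 56, 58, 59, 64, 80, 82, 87}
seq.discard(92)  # {3, 52, 56, 58, 59, 64, 80, 82, 87}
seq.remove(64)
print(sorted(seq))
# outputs [3, 52, 56, 58, 59, 80, 82, 87]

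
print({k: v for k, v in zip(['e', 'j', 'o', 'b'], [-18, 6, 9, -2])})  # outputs {'e': -18, 'j': 6, 'o': 9, 'b': -2}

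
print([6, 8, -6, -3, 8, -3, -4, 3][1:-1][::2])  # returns [8, -3, -3]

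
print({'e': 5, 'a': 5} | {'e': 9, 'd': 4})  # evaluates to {'e': 9, 'a': 5, 'd': 4}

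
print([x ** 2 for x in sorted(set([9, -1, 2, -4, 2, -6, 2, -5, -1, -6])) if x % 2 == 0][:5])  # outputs [36, 16, 4]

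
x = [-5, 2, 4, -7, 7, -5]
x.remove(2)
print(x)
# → [-5, 4, -7, 7, -5]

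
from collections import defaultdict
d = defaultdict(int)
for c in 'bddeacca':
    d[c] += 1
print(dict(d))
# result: {'b': 1, 'd': 2, 'e': 1, 'a': 2, 'c': 2}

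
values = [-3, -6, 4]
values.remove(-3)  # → [-6, 4]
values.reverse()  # [4, -6]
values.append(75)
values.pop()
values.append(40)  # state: [4, -6, 40]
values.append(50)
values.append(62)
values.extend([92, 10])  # [4, -6, 40, 50, 62, 92, 10]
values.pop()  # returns 10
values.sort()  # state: [-6, 4, 40, 50, 62, 92]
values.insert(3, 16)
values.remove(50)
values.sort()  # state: [-6, 4, 16, 40, 62, 92]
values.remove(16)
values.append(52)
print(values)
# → [-6, 4, 40, 62, 92, 52]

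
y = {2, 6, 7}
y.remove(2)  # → {6, 7}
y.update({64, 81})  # {6, 7, 64, 81}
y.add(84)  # {6, 7, 64, 81, 84}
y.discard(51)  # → {6, 7, 64, 81, 84}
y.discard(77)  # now {6, 7, 64, 81, 84}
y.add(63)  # {6, 7, 63, 64, 81, 84}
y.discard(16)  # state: {6, 7, 63, 64, 81, 84}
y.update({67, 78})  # {6, 7, 63, 64, 67, 78, 81, 84}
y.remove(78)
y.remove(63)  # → {6, 7, 64, 67, 81, 84}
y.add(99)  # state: {6, 7, 64, 67, 81, 84, 99}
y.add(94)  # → {6, 7, 64, 67, 81, 84, 94, 99}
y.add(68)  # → {6, 7, 64, 67, 68, 81, 84, 94, 99}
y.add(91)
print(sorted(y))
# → [6, 7, 64, 67, 68, 81, 84, 91, 94, 99]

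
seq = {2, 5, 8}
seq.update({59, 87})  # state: {2, 5, 8, 59, 87}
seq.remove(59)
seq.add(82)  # {2, 5, 8, 82, 87}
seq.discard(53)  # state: {2, 5, 8, 82, 87}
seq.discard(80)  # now {2, 5, 8, 82, 87}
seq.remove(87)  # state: {2, 5, 8, 82}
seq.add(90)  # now {2, 5, 8, 82, 90}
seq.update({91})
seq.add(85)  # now {2, 5, 8, 82, 85, 90, 91}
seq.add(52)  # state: {2, 5, 8, 52, 82, 85, 90, 91}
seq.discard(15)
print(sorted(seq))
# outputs [2, 5, 8, 52, 82, 85, 90, 91]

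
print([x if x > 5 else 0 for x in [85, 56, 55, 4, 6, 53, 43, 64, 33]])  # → [85, 56, 55, 0, 6, 53, 43, 64, 33]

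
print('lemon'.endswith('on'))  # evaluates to True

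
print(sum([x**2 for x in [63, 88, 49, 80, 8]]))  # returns 20578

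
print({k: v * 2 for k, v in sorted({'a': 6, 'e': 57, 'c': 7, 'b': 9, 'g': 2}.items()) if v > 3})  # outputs {'a': 12, 'b': 18, 'c': 14, 'e': 114}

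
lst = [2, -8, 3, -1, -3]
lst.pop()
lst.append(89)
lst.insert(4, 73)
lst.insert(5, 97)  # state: [2, -8, 3, -1, 73, 97, 89]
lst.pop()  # 89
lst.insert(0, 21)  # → [21, 2, -8, 3, -1, 73, 97]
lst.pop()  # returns 97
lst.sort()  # [-8, -1, 2, 3, 21, 73]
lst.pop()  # 73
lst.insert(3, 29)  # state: [-8, -1, 2, 29, 3, 21]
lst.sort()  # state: [-8, -1, 2, 3, 21, 29]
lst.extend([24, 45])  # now [-8, -1, 2, 3, 21, 29, 24, 45]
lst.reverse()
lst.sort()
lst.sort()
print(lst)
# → [-8, -1, 2, 3, 21, 24, 29, 45]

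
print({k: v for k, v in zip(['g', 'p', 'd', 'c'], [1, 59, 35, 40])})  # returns {'g': 1, 'p': 59, 'd': 35, 'c': 40}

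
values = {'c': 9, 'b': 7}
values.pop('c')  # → 9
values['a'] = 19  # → {'b': 7, 'a': 19}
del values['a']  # {'b': 7}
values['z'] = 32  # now {'b': 7, 'z': 32}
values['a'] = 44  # {'b': 7, 'z': 32, 'a': 44}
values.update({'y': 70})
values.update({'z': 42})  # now {'b': 7, 'z': 42, 'a': 44, 'y': 70}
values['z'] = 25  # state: {'b': 7, 'z': 25, 'a': 44, 'y': 70}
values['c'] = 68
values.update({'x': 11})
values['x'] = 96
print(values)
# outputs {'b': 7, 'z': 25, 'a': 44, 'y': 70, 'c': 68, 'x': 96}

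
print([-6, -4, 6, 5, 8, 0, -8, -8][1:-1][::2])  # [-4, 5, 0]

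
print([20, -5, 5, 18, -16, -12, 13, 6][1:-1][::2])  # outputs [-5, 18, -12]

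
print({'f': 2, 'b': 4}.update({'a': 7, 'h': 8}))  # None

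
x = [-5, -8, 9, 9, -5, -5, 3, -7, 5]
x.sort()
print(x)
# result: [-8, -7, -5, -5, -5, 3, 5, 9, 9]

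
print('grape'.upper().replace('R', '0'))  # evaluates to G0APE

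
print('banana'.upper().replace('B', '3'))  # 3ANANA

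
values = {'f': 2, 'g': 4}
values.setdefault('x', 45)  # 45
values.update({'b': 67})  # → {'f': 2, 'g': 4, 'x': 45, 'b': 67}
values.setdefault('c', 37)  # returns 37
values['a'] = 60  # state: {'f': 2, 'g': 4, 'x': 45, 'b': 67, 'c': 37, 'a': 60}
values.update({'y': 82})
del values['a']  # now {'f': 2, 'g': 4, 'x': 45, 'b': 67, 'c': 37, 'y': 82}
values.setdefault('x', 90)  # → 45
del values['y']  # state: {'f': 2, 'g': 4, 'x': 45, 'b': 67, 'c': 37}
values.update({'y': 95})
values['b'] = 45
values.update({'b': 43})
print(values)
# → {'f': 2, 'g': 4, 'x': 45, 'b': 43, 'c': 37, 'y': 95}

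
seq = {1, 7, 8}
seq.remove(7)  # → {1, 8}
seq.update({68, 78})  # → {1, 8, 68, 78}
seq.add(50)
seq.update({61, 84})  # {1, 8, 50, 61, 68, 78, 84}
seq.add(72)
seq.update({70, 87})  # {1, 8, 50, 61, 68, 70, 72, 78, 84, 87}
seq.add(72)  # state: {1, 8, 50, 61, 68, 70, 72, 78, 84, 87}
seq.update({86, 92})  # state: {1, 8, 50, 61, 68, 70, 72, 78, 84, 86, 87, 92}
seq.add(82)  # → {1, 8, 50, 61, 68, 70, 72, 78, 82, 84, 86, 87, 92}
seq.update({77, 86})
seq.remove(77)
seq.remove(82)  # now {1, 8, 50, 61, 68, 70, 72, 78, 84, 86, 87, 92}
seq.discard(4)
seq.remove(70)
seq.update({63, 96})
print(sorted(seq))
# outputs [1, 8, 50, 61, 63, 68, 72, 78, 84, 86, 87, 92, 96]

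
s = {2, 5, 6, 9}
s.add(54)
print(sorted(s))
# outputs [2, 5, 6, 9, 54]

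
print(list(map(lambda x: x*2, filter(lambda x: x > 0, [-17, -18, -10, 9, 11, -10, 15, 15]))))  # [18, 22, 30, 30]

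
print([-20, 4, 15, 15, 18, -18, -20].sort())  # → None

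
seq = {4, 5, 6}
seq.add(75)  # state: {4, 5, 6, 75}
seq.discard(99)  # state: {4, 5, 6, 75}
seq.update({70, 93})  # {4, 5, 6, 70, 75, 93}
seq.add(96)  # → {4, 5, 6, 70, 75, 93, 96}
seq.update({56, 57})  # {4, 5, 6, 56, 57, 70, 75, 93, 96}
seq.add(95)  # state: {4, 5, 6, 56, 57, 70, 75, 93, 95, 96}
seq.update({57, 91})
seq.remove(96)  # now {4, 5, 6, 56, 57, 70, 75, 91, 93, 95}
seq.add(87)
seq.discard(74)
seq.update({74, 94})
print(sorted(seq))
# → [4, 5, 6, 56, 57, 70, 74, 75, 87, 91, 93, 94, 95]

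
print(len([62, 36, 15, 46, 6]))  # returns 5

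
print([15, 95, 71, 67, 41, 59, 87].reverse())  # None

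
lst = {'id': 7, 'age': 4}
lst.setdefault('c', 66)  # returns 66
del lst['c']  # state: {'id': 7, 'age': 4}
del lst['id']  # {'age': 4}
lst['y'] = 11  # {'age': 4, 'y': 11}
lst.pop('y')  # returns 11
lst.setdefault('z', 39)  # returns 39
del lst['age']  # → {'z': 39}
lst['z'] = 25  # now {'z': 25}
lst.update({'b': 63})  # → {'z': 25, 'b': 63}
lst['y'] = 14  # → {'z': 25, 'b': 63, 'y': 14}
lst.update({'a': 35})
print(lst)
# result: {'z': 25, 'b': 63, 'y': 14, 'a': 35}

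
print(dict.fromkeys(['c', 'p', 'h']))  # {'c': None, 'p': None, 'h': None}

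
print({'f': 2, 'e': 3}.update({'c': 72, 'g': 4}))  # None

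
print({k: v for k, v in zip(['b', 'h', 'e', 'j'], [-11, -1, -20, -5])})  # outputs {'b': -11, 'h': -1, 'e': -20, 'j': -5}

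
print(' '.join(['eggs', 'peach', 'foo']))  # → eggs peach foo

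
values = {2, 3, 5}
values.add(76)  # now {2, 3, 5, 76}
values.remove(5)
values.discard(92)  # {2, 3, 76}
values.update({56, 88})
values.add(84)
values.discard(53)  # {2, 3, 56, 76, 84, 88}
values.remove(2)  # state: {3, 56, 76, 84, 88}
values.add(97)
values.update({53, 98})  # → {3, 53, 56, 76, 84, 88, 97, 98}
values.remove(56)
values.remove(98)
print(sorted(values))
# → [3, 53, 76, 84, 88, 97]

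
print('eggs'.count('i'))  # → 0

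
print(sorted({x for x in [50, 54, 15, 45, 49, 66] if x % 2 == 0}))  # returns [50, 54, 66]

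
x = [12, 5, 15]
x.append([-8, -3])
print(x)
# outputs [12, 5, 15, [-8, -3]]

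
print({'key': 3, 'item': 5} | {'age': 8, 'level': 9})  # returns {'key': 3, 'item': 5, 'age': 8, 'level': 9}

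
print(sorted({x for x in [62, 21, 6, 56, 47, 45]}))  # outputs [6, 21, 45, 47, 56, 62]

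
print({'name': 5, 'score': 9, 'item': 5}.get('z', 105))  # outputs 105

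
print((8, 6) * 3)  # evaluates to (8, 6, 8, 6, 8, 6)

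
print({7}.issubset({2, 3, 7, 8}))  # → True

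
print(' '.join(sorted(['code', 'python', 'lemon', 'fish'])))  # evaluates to code fish lemon python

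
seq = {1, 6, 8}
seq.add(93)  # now {1, 6, 8, 93}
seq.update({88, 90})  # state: {1, 6, 8, 88, 90, 93}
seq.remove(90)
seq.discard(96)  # {1, 6, 8, 88, 93}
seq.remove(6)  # {1, 8, 88, 93}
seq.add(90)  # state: {1, 8, 88, 90, 93}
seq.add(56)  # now {1, 8, 56, 88, 90, 93}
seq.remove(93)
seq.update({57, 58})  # {1, 8, 56, 57, 58, 88, 90}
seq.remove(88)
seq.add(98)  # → {1, 8, 56, 57, 58, 90, 98}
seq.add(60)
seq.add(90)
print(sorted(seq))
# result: [1, 8, 56, 57, 58, 60, 90, 98]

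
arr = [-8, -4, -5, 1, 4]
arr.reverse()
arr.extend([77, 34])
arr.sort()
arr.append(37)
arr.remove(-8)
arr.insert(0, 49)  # [49, -5, -4, 1, 4, 34, 77, 37]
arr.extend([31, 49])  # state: [49, -5, -4, 1, 4, 34, 77, 37, 31, 49]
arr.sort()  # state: [-5, -4, 1, 4, 31, 34, 37, 49, 49, 77]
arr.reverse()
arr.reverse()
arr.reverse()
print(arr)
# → [77, 49, 49, 37, 34, 31, 4, 1, -4, -5]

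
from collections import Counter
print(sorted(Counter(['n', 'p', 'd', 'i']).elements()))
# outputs ['d', 'i', 'n', 'p']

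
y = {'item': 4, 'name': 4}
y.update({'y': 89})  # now {'item': 4, 'name': 4, 'y': 89}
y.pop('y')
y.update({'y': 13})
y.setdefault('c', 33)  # 33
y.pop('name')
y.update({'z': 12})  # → {'item': 4, 'y': 13, 'c': 33, 'z': 12}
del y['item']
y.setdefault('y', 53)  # 13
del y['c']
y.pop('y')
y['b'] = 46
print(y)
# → {'z': 12, 'b': 46}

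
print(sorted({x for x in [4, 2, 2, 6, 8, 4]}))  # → [2, 4, 6, 8]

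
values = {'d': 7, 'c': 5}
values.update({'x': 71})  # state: {'d': 7, 'c': 5, 'x': 71}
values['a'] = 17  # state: {'d': 7, 'c': 5, 'x': 71, 'a': 17}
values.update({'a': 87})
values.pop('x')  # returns 71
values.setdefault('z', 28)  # 28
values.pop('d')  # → 7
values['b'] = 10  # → {'c': 5, 'a': 87, 'z': 28, 'b': 10}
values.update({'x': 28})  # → {'c': 5, 'a': 87, 'z': 28, 'b': 10, 'x': 28}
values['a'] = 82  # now {'c': 5, 'a': 82, 'z': 28, 'b': 10, 'x': 28}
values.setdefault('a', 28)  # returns 82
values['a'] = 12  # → {'c': 5, 'a': 12, 'z': 28, 'b': 10, 'x': 28}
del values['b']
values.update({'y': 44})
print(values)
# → {'c': 5, 'a': 12, 'z': 28, 'x': 28, 'y': 44}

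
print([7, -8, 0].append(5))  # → None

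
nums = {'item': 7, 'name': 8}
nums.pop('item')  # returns 7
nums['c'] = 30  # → {'name': 8, 'c': 30}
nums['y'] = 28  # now {'name': 8, 'c': 30, 'y': 28}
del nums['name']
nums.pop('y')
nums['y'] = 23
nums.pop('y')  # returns 23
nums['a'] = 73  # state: {'c': 30, 'a': 73}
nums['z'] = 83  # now {'c': 30, 'a': 73, 'z': 83}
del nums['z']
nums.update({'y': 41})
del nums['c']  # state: {'a': 73, 'y': 41}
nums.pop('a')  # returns 73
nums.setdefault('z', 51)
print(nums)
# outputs {'y': 41, 'z': 51}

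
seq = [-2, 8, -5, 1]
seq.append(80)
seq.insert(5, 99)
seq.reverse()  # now [99, 80, 1, -5, 8, -2]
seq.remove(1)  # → [99, 80, -5, 8, -2]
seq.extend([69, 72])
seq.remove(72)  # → [99, 80, -5, 8, -2, 69]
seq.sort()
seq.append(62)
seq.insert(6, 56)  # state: [-5, -2, 8, 69, 80, 99, 56, 62]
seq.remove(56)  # [-5, -2, 8, 69, 80, 99, 62]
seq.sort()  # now [-5, -2, 8, 62, 69, 80, 99]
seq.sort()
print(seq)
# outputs [-5, -2, 8, 62, 69, 80, 99]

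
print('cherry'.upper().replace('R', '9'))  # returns CHE99Y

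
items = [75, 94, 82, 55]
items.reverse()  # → [55, 82, 94, 75]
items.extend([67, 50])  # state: [55, 82, 94, 75, 67, 50]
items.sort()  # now [50, 55, 67, 75, 82, 94]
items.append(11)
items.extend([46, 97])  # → [50, 55, 67, 75, 82, 94, 11, 46, 97]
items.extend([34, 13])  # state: [50, 55, 67, 75, 82, 94, 11, 46, 97, 34, 13]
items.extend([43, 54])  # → [50, 55, 67, 75, 82, 94, 11, 46, 97, 34, 13, 43, 54]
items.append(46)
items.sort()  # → [11, 13, 34, 43, 46, 46, 50, 54, 55, 67, 75, 82, 94, 97]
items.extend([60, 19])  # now [11, 13, 34, 43, 46, 46, 50, 54, 55, 67, 75, 82, 94, 97, 60, 19]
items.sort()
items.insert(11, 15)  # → [11, 13, 19, 34, 43, 46, 46, 50, 54, 55, 60, 15, 67, 75, 82, 94, 97]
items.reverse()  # [97, 94, 82, 75, 67, 15, 60, 55, 54, 50, 46, 46, 43, 34, 19, 13, 11]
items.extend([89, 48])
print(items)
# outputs [97, 94, 82, 75, 67, 15, 60, 55, 54, 50, 46, 46, 43, 34, 19, 13, 11, 89, 48]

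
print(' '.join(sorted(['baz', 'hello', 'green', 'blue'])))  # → baz blue green hello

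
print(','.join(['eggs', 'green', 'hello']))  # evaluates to eggs,green,hello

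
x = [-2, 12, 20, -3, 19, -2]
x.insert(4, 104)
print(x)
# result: [-2, 12, 20, -3, 104, 19, -2]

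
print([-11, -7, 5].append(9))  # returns None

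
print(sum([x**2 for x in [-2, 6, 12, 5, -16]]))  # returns 465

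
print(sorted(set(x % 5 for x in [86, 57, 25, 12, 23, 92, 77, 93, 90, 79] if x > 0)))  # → [0, 1, 2, 3, 4]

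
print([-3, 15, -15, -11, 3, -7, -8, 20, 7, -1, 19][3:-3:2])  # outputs [-11, -7, 20]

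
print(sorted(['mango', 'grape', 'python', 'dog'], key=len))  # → ['dog', 'mango', 'grape', 'python']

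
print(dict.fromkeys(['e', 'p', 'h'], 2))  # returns {'e': 2, 'p': 2, 'h': 2}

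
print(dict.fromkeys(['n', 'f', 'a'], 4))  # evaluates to {'n': 4, 'f': 4, 'a': 4}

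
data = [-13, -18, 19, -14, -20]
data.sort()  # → [-20, -18, -14, -13, 19]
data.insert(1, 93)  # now [-20, 93, -18, -14, -13, 19]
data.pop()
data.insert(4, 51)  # [-20, 93, -18, -14, 51, -13]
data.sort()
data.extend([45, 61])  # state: [-20, -18, -14, -13, 51, 93, 45, 61]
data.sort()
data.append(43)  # [-20, -18, -14, -13, 45, 51, 61, 93, 43]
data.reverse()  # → [43, 93, 61, 51, 45, -13, -14, -18, -20]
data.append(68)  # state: [43, 93, 61, 51, 45, -13, -14, -18, -20, 68]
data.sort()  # [-20, -18, -14, -13, 43, 45, 51, 61, 68, 93]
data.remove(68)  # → [-20, -18, -14, -13, 43, 45, 51, 61, 93]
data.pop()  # 93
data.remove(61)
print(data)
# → [-20, -18, -14, -13, 43, 45, 51]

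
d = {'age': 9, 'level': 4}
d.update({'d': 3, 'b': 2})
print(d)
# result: {'age': 9, 'level': 4, 'd': 3, 'b': 2}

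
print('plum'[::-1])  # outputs mulp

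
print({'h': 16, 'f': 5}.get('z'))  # None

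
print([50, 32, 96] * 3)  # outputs [50, 32, 96, 50, 32, 96, 50, 32, 96]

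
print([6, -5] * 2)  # [6, -5, 6, -5]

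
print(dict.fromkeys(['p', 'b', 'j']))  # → {'p': None, 'b': None, 'j': None}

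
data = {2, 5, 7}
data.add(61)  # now {2, 5, 7, 61}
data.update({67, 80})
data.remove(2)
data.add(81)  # {5, 7, 61, 67, 80, 81}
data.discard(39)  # {5, 7, 61, 67, 80, 81}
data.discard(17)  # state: {5, 7, 61, 67, 80, 81}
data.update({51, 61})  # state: {5, 7, 51, 61, 67, 80, 81}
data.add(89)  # {5, 7, 51, 61, 67, 80, 81, 89}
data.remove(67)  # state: {5, 7, 51, 61, 80, 81, 89}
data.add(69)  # {5, 7, 51, 61, 69, 80, 81, 89}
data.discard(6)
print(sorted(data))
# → [5, 7, 51, 61, 69, 80, 81, 89]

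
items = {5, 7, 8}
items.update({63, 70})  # {5, 7, 8, 63, 70}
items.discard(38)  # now {5, 7, 8, 63, 70}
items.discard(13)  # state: {5, 7, 8, 63, 70}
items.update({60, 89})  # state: {5, 7, 8, 60, 63, 70, 89}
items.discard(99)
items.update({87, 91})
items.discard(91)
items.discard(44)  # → {5, 7, 8, 60, 63, 70, 87, 89}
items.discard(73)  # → {5, 7, 8, 60, 63, 70, 87, 89}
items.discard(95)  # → {5, 7, 8, 60, 63, 70, 87, 89}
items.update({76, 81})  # {5, 7, 8, 60, 63, 70, 76, 81, 87, 89}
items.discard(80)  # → {5, 7, 8, 60, 63, 70, 76, 81, 87, 89}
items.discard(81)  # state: {5, 7, 8, 60, 63, 70, 76, 87, 89}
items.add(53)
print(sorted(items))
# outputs [5, 7, 8, 53, 60, 63, 70, 76, 87, 89]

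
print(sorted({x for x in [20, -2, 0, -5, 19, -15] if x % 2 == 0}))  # [-2, 0, 20]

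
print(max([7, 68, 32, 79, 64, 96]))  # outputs 96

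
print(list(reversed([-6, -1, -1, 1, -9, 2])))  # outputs [2, -9, 1, -1, -1, -6]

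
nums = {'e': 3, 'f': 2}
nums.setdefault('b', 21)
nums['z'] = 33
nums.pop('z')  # 33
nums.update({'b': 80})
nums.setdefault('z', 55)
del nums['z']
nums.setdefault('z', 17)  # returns 17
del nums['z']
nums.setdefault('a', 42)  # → 42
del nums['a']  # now {'e': 3, 'f': 2, 'b': 80}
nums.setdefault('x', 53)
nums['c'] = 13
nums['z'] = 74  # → {'e': 3, 'f': 2, 'b': 80, 'x': 53, 'c': 13, 'z': 74}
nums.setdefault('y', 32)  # 32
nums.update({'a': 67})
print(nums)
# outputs {'e': 3, 'f': 2, 'b': 80, 'x': 53, 'c': 13, 'z': 74, 'y': 32, 'a': 67}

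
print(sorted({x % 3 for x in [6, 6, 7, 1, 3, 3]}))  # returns [0, 1]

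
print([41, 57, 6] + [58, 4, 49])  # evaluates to [41, 57, 6, 58, 4, 49]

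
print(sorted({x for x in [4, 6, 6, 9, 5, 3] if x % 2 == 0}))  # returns [4, 6]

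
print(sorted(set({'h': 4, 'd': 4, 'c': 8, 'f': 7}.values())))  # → [4, 7, 8]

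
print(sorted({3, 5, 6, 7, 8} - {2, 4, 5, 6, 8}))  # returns [3, 7]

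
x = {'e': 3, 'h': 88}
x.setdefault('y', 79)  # 79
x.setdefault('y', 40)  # 79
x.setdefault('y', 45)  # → 79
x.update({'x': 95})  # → {'e': 3, 'h': 88, 'y': 79, 'x': 95}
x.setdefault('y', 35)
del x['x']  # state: {'e': 3, 'h': 88, 'y': 79}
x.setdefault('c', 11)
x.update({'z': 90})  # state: {'e': 3, 'h': 88, 'y': 79, 'c': 11, 'z': 90}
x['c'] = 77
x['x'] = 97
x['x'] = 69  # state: {'e': 3, 'h': 88, 'y': 79, 'c': 77, 'z': 90, 'x': 69}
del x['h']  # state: {'e': 3, 'y': 79, 'c': 77, 'z': 90, 'x': 69}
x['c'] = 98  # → {'e': 3, 'y': 79, 'c': 98, 'z': 90, 'x': 69}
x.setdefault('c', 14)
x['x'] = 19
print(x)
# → {'e': 3, 'y': 79, 'c': 98, 'z': 90, 'x': 19}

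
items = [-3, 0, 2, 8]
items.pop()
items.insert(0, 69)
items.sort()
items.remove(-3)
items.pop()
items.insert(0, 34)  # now [34, 0, 2]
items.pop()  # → 2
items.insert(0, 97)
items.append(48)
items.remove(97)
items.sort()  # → [0, 34, 48]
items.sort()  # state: [0, 34, 48]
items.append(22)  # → [0, 34, 48, 22]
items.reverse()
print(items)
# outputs [22, 48, 34, 0]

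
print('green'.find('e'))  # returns 2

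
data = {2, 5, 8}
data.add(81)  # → {2, 5, 8, 81}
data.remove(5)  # {2, 8, 81}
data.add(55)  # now {2, 8, 55, 81}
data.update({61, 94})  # {2, 8, 55, 61, 81, 94}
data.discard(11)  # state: {2, 8, 55, 61, 81, 94}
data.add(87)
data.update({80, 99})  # {2, 8, 55, 61, 80, 81, 87, 94, 99}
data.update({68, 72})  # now {2, 8, 55, 61, 68, 72, 80, 81, 87, 94, 99}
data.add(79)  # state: {2, 8, 55, 61, 68, 72, 79, 80, 81, 87, 94, 99}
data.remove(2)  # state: {8, 55, 61, 68, 72, 79, 80, 81, 87, 94, 99}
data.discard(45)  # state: {8, 55, 61, 68, 72, 79, 80, 81, 87, 94, 99}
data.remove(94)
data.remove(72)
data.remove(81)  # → {8, 55, 61, 68, 79, 80, 87, 99}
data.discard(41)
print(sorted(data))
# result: [8, 55, 61, 68, 79, 80, 87, 99]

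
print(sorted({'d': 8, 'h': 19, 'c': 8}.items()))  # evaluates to [('c', 8), ('d', 8), ('h', 19)]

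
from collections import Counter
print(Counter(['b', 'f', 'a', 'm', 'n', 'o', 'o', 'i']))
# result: Counter({'o': 2, 'b': 1, 'f': 1, 'a': 1, 'm': 1, 'n': 1, 'i': 1})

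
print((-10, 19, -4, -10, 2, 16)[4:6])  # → (2, 16)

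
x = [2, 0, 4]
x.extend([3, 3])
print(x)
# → [2, 0, 4, 3, 3]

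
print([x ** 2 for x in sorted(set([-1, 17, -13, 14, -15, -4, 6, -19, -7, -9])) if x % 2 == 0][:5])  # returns [16, 36, 196]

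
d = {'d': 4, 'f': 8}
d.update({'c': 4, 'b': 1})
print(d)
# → {'d': 4, 'f': 8, 'c': 4, 'b': 1}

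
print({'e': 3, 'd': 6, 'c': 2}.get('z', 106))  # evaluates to 106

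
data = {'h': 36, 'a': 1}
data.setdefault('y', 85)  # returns 85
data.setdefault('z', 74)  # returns 74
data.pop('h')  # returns 36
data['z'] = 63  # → {'a': 1, 'y': 85, 'z': 63}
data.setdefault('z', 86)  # 63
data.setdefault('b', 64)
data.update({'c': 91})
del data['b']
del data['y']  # {'a': 1, 'z': 63, 'c': 91}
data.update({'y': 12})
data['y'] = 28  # {'a': 1, 'z': 63, 'c': 91, 'y': 28}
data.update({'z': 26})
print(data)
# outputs {'a': 1, 'z': 26, 'c': 91, 'y': 28}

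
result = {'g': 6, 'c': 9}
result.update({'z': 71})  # {'g': 6, 'c': 9, 'z': 71}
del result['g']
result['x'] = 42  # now {'c': 9, 'z': 71, 'x': 42}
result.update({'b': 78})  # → {'c': 9, 'z': 71, 'x': 42, 'b': 78}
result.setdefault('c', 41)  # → 9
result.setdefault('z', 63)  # 71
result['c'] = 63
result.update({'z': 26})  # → {'c': 63, 'z': 26, 'x': 42, 'b': 78}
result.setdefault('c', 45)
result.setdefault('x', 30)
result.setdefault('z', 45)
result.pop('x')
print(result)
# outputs {'c': 63, 'z': 26, 'b': 78}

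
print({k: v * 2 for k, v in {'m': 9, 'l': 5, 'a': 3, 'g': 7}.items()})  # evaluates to {'m': 18, 'l': 10, 'a': 6, 'g': 14}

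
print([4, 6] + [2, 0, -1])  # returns [4, 6, 2, 0, -1]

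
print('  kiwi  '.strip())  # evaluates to kiwi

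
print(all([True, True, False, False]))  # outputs False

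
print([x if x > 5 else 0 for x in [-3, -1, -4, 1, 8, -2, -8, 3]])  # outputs [0, 0, 0, 0, 8, 0, 0, 0]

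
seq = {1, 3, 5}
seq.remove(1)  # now {3, 5}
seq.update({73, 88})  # {3, 5, 73, 88}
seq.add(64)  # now {3, 5, 64, 73, 88}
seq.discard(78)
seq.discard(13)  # {3, 5, 64, 73, 88}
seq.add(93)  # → {3, 5, 64, 73, 88, 93}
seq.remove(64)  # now {3, 5, 73, 88, 93}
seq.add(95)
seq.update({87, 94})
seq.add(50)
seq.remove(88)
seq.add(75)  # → {3, 5, 50, 73, 75, 87, 93, 94, 95}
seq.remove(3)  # {5, 50, 73, 75, 87, 93, 94, 95}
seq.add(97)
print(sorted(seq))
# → [5, 50, 73, 75, 87, 93, 94, 95, 97]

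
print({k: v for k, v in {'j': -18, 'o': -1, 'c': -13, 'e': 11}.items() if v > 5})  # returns {'e': 11}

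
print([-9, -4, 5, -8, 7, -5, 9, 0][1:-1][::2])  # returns [-4, -8, -5]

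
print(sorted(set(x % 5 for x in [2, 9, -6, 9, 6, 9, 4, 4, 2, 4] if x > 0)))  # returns [1, 2, 4]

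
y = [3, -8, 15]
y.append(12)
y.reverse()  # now [12, 15, -8, 3]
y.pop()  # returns 3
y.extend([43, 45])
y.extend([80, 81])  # [12, 15, -8, 43, 45, 80, 81]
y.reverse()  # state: [81, 80, 45, 43, -8, 15, 12]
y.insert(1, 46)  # [81, 46, 80, 45, 43, -8, 15, 12]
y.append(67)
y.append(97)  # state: [81, 46, 80, 45, 43, -8, 15, 12, 67, 97]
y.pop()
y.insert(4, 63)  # [81, 46, 80, 45, 63, 43, -8, 15, 12, 67]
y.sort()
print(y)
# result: [-8, 12, 15, 43, 45, 46, 63, 67, 80, 81]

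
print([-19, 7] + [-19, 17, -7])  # [-19, 7, -19, 17, -7]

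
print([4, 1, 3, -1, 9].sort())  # None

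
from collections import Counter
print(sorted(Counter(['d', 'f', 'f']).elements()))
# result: ['d', 'f', 'f']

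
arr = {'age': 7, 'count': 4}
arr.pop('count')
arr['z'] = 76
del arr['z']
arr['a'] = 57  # {'age': 7, 'a': 57}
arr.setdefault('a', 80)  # 57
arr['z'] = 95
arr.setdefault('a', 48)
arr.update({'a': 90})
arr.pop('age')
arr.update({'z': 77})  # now {'a': 90, 'z': 77}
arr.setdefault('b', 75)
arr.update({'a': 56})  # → {'a': 56, 'z': 77, 'b': 75}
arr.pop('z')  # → 77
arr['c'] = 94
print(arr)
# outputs {'a': 56, 'b': 75, 'c': 94}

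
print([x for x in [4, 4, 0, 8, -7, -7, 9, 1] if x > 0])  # [4, 4, 8, 9, 1]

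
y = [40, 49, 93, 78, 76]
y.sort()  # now [40, 49, 76, 78, 93]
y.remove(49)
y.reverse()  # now [93, 78, 76, 40]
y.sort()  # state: [40, 76, 78, 93]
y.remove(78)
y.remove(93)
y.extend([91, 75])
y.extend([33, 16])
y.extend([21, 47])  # [40, 76, 91, 75, 33, 16, 21, 47]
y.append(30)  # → [40, 76, 91, 75, 33, 16, 21, 47, 30]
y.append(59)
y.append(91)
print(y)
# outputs [40, 76, 91, 75, 33, 16, 21, 47, 30, 59, 91]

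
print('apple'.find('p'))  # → 1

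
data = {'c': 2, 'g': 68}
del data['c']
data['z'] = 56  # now {'g': 68, 'z': 56}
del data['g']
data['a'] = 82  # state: {'z': 56, 'a': 82}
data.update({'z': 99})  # {'z': 99, 'a': 82}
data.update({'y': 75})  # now {'z': 99, 'a': 82, 'y': 75}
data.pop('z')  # 99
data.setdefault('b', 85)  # 85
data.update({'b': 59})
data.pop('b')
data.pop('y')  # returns 75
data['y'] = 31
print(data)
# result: {'a': 82, 'y': 31}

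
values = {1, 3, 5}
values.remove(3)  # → {1, 5}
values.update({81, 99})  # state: {1, 5, 81, 99}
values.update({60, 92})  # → {1, 5, 60, 81, 92, 99}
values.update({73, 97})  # {1, 5, 60, 73, 81, 92, 97, 99}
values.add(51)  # {1, 5, 51, 60, 73, 81, 92, 97, 99}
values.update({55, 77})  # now {1, 5, 51, 55, 60, 73, 77, 81, 92, 97, 99}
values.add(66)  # {1, 5, 51, 55, 60, 66, 73, 77, 81, 92, 97, 99}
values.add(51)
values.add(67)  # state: {1, 5, 51, 55, 60, 66, 67, 73, 77, 81, 92, 97, 99}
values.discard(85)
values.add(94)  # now {1, 5, 51, 55, 60, 66, 67, 73, 77, 81, 92, 94, 97, 99}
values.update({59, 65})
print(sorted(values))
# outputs [1, 5, 51, 55, 59, 60, 65, 66, 67, 73, 77, 81, 92, 94, 97, 99]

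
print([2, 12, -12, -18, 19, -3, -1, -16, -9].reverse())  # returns None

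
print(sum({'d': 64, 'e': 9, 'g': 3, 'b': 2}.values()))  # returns 78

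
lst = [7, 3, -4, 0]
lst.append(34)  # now [7, 3, -4, 0, 34]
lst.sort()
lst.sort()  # [-4, 0, 3, 7, 34]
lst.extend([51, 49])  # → [-4, 0, 3, 7, 34, 51, 49]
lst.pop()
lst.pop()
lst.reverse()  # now [34, 7, 3, 0, -4]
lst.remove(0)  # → [34, 7, 3, -4]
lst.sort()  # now [-4, 3, 7, 34]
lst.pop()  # 34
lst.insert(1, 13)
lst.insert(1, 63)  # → [-4, 63, 13, 3, 7]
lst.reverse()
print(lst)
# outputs [7, 3, 13, 63, -4]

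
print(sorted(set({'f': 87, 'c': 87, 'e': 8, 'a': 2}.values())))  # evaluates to [2, 8, 87]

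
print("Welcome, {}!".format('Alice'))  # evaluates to Welcome, Alice!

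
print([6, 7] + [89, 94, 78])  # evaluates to [6, 7, 89, 94, 78]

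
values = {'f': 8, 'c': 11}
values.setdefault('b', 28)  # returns 28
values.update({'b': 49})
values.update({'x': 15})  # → {'f': 8, 'c': 11, 'b': 49, 'x': 15}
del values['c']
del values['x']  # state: {'f': 8, 'b': 49}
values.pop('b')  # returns 49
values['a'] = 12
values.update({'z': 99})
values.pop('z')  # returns 99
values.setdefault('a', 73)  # 12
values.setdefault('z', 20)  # 20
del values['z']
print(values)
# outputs {'f': 8, 'a': 12}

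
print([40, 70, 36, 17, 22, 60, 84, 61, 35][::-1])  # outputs [35, 61, 84, 60, 22, 17, 36, 70, 40]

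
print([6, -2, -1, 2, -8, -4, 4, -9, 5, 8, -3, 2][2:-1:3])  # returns [-1, -4, 5]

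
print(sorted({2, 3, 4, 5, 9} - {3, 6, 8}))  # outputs [2, 4, 5, 9]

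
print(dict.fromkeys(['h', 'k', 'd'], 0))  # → {'h': 0, 'k': 0, 'd': 0}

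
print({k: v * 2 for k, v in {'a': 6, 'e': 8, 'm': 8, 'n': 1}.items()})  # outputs {'a': 12, 'e': 16, 'm': 16, 'n': 2}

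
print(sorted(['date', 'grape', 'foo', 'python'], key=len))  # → ['foo', 'date', 'grape', 'python']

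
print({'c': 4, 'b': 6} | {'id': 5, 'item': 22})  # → {'c': 4, 'b': 6, 'id': 5, 'item': 22}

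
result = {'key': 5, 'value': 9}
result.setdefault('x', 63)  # 63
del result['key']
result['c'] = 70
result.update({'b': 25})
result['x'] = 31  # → {'value': 9, 'x': 31, 'c': 70, 'b': 25}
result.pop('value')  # 9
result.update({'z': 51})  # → {'x': 31, 'c': 70, 'b': 25, 'z': 51}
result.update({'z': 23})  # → {'x': 31, 'c': 70, 'b': 25, 'z': 23}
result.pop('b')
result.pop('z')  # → 23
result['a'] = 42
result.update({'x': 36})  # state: {'x': 36, 'c': 70, 'a': 42}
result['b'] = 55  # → {'x': 36, 'c': 70, 'a': 42, 'b': 55}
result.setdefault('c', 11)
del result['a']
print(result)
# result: {'x': 36, 'c': 70, 'b': 55}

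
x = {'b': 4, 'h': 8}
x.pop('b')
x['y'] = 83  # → {'h': 8, 'y': 83}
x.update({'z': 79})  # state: {'h': 8, 'y': 83, 'z': 79}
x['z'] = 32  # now {'h': 8, 'y': 83, 'z': 32}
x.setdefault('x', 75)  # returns 75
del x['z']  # {'h': 8, 'y': 83, 'x': 75}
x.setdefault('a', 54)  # 54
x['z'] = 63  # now {'h': 8, 'y': 83, 'x': 75, 'a': 54, 'z': 63}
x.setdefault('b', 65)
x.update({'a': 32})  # {'h': 8, 'y': 83, 'x': 75, 'a': 32, 'z': 63, 'b': 65}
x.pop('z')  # 63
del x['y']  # {'h': 8, 'x': 75, 'a': 32, 'b': 65}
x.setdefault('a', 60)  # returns 32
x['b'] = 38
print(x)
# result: {'h': 8, 'x': 75, 'a': 32, 'b': 38}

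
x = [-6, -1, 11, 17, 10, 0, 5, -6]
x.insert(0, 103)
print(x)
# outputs [103, -6, -1, 11, 17, 10, 0, 5, -6]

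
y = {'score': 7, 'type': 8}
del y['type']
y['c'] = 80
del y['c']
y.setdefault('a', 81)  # 81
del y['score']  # {'a': 81}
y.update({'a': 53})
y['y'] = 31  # {'a': 53, 'y': 31}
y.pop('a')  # 53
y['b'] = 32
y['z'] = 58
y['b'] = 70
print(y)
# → {'y': 31, 'b': 70, 'z': 58}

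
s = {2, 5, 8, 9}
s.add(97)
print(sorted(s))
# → [2, 5, 8, 9, 97]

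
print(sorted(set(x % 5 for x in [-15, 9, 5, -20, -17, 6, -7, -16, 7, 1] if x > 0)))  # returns [0, 1, 2, 4]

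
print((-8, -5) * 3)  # (-8, -5, -8, -5, -8, -5)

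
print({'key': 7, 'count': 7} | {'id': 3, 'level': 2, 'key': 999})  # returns {'key': 999, 'count': 7, 'id': 3, 'level': 2}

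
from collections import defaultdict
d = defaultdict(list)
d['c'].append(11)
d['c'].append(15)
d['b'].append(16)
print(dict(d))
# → {'c': [11, 15], 'b': [16]}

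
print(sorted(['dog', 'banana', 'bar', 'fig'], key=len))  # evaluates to ['dog', 'bar', 'fig', 'banana']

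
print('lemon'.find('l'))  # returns 0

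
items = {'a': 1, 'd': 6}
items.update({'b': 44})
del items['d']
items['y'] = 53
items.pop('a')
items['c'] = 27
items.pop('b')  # 44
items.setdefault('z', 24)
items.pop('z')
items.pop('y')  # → 53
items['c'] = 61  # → {'c': 61}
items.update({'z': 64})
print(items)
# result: {'c': 61, 'z': 64}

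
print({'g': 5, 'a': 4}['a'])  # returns 4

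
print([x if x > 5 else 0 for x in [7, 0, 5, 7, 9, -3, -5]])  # [7, 0, 0, 7, 9, 0, 0]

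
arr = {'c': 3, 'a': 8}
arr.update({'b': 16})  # {'c': 3, 'a': 8, 'b': 16}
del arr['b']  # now {'c': 3, 'a': 8}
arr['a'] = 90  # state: {'c': 3, 'a': 90}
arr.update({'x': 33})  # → {'c': 3, 'a': 90, 'x': 33}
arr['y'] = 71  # {'c': 3, 'a': 90, 'x': 33, 'y': 71}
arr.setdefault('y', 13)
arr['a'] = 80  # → {'c': 3, 'a': 80, 'x': 33, 'y': 71}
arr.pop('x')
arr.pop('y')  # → 71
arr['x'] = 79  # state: {'c': 3, 'a': 80, 'x': 79}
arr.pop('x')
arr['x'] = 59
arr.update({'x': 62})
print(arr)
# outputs {'c': 3, 'a': 80, 'x': 62}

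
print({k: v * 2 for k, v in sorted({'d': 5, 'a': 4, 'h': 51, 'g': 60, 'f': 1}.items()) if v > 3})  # {'a': 8, 'd': 10, 'g': 120, 'h': 102}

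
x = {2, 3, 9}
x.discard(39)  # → {2, 3, 9}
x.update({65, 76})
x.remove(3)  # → {2, 9, 65, 76}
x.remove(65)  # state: {2, 9, 76}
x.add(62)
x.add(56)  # {2, 9, 56, 62, 76}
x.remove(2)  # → {9, 56, 62, 76}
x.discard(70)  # {9, 56, 62, 76}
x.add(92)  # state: {9, 56, 62, 76, 92}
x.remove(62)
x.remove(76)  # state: {9, 56, 92}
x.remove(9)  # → {56, 92}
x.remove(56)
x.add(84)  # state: {84, 92}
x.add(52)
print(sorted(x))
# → [52, 84, 92]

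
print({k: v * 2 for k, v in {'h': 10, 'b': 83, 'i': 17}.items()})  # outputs {'h': 20, 'b': 166, 'i': 34}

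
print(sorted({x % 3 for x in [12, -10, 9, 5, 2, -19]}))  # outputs [0, 2]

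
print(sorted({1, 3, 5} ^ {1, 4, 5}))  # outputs [3, 4]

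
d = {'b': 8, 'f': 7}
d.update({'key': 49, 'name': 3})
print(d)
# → {'b': 8, 'f': 7, 'key': 49, 'name': 3}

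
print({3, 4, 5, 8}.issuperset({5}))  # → True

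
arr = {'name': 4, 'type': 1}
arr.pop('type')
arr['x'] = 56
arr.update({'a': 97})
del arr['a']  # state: {'name': 4, 'x': 56}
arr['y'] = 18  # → {'name': 4, 'x': 56, 'y': 18}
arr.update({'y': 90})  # {'name': 4, 'x': 56, 'y': 90}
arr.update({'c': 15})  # {'name': 4, 'x': 56, 'y': 90, 'c': 15}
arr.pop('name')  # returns 4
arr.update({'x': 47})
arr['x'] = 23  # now {'x': 23, 'y': 90, 'c': 15}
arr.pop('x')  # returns 23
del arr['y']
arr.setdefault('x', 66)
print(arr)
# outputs {'c': 15, 'x': 66}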